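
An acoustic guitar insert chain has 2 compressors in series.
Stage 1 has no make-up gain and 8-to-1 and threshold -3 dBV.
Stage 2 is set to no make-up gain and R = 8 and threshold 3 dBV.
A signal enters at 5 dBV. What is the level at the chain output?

Stage 1: 5 dBV is 8 dB over -3 dBV; at 8:1 that becomes 1 dB over, giving -2 dBV.
Stage 2: below threshold (-2 ≤ 3); passes unchanged; output -2 dBV.

-2 dBV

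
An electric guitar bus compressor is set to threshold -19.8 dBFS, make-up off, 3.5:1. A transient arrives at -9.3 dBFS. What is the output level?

-9.3 dBFS sits 10.5 dB over threshold.
The 10.5 dB excess becomes 3 dB after 3.5:1 reduction.
So the level is -19.8 + 3 = -16.8 dBFS.

-16.8 dBFS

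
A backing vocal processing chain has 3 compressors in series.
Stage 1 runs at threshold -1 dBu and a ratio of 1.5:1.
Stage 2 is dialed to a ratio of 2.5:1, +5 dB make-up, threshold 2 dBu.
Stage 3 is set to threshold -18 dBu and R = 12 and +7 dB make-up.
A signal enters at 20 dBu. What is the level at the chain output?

-8.55 dBu

Stage 1: 21 dB above -1 dBu, reduced 1.5:1 to 14 dB above → 13 dBu.
Stage 2: 11 dB above 2 dBu, reduced 2.5:1 to 4.4 dB above → 6.4 dBu; +5 dB make-up → 11.4 dBu.
Stage 3: 29.4 dB above -18 dBu, reduced 12:1 to 2.45 dB above → -15.55 dBu; +7 dB make-up → -8.55 dBu.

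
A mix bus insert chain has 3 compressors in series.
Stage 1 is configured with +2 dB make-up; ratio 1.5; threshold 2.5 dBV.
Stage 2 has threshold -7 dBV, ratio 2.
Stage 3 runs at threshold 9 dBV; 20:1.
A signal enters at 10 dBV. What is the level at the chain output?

Stage 1: 10 dBV is 7.5 dB over 2.5 dBV; at 1.5:1 that becomes 5 dB over, giving 7.5 dBV; +2 dB make-up → 9.5 dBV.
Stage 2: overshoot 16.5 dB → 16.5/2 = 8.25 dB → 1.25 dBV.
Stage 3: below threshold (1.25 ≤ 9); passes unchanged; output 1.25 dBV.

1.25 dBV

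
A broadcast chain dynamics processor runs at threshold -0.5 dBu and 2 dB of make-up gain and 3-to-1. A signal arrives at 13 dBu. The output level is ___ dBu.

Overshoot: 13 − (-0.5) = 13.5 dB.
At 3:1 the overshoot is divided by 3, leaving 4.5 dB above threshold.
That puts the output at 4 dBu; make-up adds 2 dB, giving 6 dBu.

6 dBu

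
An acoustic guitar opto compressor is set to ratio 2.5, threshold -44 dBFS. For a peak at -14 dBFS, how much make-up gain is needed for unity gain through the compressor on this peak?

18 dB

The peak compresses to -44 + 30/2.5 = -32 dBFS.
To reach -14 dBFS requires -14 − (-32) = 18 dB of make-up.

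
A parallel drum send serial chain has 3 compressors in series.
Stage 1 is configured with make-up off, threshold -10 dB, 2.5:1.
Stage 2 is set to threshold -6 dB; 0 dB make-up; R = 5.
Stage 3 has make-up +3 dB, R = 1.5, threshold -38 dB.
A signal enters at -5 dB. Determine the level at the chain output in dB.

-15 dB

Stage 1: -5 dB is 5 dB over -10 dB; at 2.5:1 that becomes 2 dB over, giving -8 dB.
Stage 2: -8 dB is at or below the -6 dB threshold — no compression; output -8 dB.
Stage 3: 30 dB above -38 dB, reduced 1.5:1 to 20 dB above → -18 dB; +3 dB make-up → -15 dB.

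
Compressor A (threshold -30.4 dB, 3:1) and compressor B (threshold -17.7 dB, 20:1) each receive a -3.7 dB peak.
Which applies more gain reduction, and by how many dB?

A, by 4.5 dB

A: overshoot 26.7 dB → output overshoot 8.9 dB → GR 17.8 dB.
B: overshoot 14 dB → output overshoot 0.7 dB → GR 13.3 dB.
A reduces 4.5 dB more.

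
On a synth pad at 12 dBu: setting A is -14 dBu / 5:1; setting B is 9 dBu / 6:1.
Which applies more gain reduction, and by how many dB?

A, by 18.3 dB

A: overshoot 26 dB → output overshoot 5.2 dB → GR 20.8 dB.
B: overshoot 3 dB → output overshoot 0.5 dB → GR 2.5 dB.
Difference: 18.3 dB in favour of A.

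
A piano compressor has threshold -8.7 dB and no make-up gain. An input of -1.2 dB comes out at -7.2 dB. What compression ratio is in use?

5:1

Input overshoot = -1.2 − (-8.7) = 7.5 dB; output overshoot = -7.2 − (-8.7) = 1.5 dB.
Ratio = 7.5 / 1.5 = 5.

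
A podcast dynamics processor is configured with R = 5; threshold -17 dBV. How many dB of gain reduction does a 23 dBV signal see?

32 dB

Overshoot = 23 − (-17) = 40 dB.
After 5:1 compression the overshoot becomes 40/5 = 8 dB.
GR = overshoot in − overshoot out = 40 − 8 = 32 dB.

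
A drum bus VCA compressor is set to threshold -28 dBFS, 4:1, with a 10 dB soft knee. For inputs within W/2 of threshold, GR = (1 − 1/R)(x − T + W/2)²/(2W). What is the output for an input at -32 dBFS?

x − T + W/2 = -32 − (-28) + 5 = 1.
GR = (1 − 1/4) × 1² / 20 = 0.75 × 1 / 20 = 0.0375 dB.
Output = -32 − 0.0375 = -32.0375 dBFS.

-32.0375 dBFS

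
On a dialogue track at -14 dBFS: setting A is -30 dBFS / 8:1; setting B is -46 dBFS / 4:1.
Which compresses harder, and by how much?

A: 16 dB over, compressed to 2 dB over, so 14 dB of GR.
B: 32 dB over, compressed to 8 dB over, so 24 dB of GR.
Difference: 10 dB in favour of B.

B, by 10 dB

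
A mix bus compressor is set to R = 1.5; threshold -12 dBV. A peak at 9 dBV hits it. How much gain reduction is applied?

Overshoot = 9 − (-12) = 21 dB.
A 1.5:1 ratio leaves 14 dB of that excess.
So the signal is attenuated by 21 − 14 = 7 dB.

7 dB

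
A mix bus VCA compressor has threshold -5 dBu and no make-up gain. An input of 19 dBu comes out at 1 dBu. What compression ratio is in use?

4:1

Input overshoot = 19 − (-5) = 24 dB; output overshoot = 1 − (-5) = 6 dB.
Ratio = 24 / 6 = 4.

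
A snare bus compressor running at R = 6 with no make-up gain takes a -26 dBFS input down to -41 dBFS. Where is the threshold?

Input is 18 dB above T (since output overshoot × R = input overshoot: (-41 − T)·6 = -26 − T gives T = -44 dBFS).
Check: -44 + (-26 − (-44))/6 = -44 + 3 = -41 dBFS. ✓

-44 dBFS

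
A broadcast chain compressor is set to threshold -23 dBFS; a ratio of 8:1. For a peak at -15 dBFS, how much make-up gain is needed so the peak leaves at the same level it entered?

The peak compresses to -23 + 8/8 = -22 dBFS.
To reach -15 dBFS requires -15 − (-22) = 7 dB of make-up.

7 dB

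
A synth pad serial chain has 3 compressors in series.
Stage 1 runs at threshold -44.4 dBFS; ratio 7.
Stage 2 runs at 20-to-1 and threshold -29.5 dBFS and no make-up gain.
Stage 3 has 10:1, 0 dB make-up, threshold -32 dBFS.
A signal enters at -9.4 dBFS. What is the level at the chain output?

Stage 1: -9.4 dBFS is 35 dB over -44.4 dBFS; at 7:1 that becomes 5 dB over, giving -39.4 dBFS.
Stage 2: -39.4 dBFS is at or below the -29.5 dBFS threshold — no compression; output -39.4 dBFS.
Stage 3: -39.4 dBFS ≤ -32 dBFS, so stage 3 doesn't engage; output -39.4 dBFS.

-39.4 dBFS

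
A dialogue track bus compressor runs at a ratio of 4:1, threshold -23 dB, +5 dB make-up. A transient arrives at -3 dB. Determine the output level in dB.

The input is 20 dB above the -23 dB threshold.
At 4:1 the overshoot is divided by 4, leaving 5 dB above threshold.
Output = -23 + 5 = -18 dB; make-up adds 5 dB, giving -13 dB.

-13 dB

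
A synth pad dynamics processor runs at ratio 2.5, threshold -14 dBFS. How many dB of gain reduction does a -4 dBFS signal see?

Overshoot = -4 − (-14) = 10 dB.
At 2.5:1, output sits 10/2.5 = 4 dB above threshold.
GR = overshoot in − overshoot out = 10 − 4 = 6 dB.

6 dB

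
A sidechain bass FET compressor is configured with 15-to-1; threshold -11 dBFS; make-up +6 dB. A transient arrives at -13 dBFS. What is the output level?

-7 dBFS

-13 dBFS is 2 dB below the -11 dBFS threshold, so no gain reduction is applied.
Make-up gain adds 6 dB: -13 + 6 = -7 dBFS.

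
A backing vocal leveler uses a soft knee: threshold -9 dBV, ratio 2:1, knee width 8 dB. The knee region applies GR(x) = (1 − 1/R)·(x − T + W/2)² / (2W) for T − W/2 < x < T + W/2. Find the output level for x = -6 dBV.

-7.53125 dBV

x − T + W/2 = -6 − (-9) + 4 = 7.
GR = (1 − 1/2) × 7² / 16 = 0.5 × 49 / 16 = 1.53125 dB.
Output = -6 − 1.53125 = -7.53125 dBV.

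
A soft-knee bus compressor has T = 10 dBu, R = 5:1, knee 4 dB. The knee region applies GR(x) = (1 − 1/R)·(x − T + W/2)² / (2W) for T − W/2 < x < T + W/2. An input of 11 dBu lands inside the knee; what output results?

10.1 dBu

x − T + W/2 = 11 − 10 + 2 = 3.
GR = (1 − 1/5) × 3² / 8 = 0.8 × 9 / 8 = 0.9 dB.
Output = 11 − 0.9 = 10.1 dBu.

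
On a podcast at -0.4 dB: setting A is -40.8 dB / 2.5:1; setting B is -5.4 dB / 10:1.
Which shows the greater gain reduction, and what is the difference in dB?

A, by 19.74 dB

A: overshoot 40.4 dB → output overshoot 16.16 dB → GR 24.24 dB.
B: overshoot 5 dB → output overshoot 0.5 dB → GR 4.5 dB.
Difference: 19.74 dB in favour of A.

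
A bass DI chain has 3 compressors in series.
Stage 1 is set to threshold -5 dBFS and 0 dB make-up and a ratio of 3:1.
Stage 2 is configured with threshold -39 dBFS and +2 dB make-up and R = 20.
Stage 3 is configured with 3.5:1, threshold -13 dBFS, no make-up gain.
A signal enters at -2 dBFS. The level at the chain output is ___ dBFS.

-35.25 dBFS

Stage 1: -2 dBFS is 3 dB over -5 dBFS; at 3:1 that becomes 1 dB over, giving -4 dBFS.
Stage 2: -4 dBFS is 35 dB over -39 dBFS; at 20:1 that becomes 1.75 dB over, giving -37.25 dBFS; +2 dB make-up → -35.25 dBFS.
Stage 3: -35.25 dBFS is at or below the -13 dBFS threshold — no compression; output -35.25 dBFS.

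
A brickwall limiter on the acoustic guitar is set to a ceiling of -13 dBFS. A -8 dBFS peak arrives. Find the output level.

A brickwall limiter is an ∞:1 compressor: any input above the ceiling is clamped to -13 dBFS.

-13 dBFS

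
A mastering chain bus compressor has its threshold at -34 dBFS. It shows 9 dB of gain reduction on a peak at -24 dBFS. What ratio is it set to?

10:1

Input overshoot = -24 − (-34) = 10 dB.
Output overshoot = 10 − 9 = 1 dB.
Ratio = input overshoot / output overshoot = 10 / 1 = 10.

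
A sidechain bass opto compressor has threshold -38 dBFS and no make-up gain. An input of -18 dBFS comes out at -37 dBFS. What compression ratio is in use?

Input overshoot = -18 − (-38) = 20 dB; output overshoot = -37 − (-38) = 1 dB.
Ratio = 20 / 1 = 20.

20:1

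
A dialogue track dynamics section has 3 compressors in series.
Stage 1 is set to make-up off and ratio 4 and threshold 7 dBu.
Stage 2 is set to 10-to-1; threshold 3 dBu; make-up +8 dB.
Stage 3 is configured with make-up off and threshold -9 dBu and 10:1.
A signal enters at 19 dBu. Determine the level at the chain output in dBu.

-6.93 dBu

Stage 1: overshoot 12 dB → 12/4 = 3 dB → 10 dBu.
Stage 2: 7 dB above 3 dBu, reduced 10:1 to 0.7 dB above → 3.7 dBu; +8 dB make-up → 11.7 dBu.
Stage 3: overshoot 20.7 dB → 20.7/10 = 2.07 dB → -6.93 dBu.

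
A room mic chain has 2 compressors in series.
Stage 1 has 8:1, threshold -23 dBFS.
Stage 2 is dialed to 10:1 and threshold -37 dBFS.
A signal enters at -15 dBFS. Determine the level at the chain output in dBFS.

-35.5 dBFS

Stage 1: -15 dBFS is 8 dB over -23 dBFS; at 8:1 that becomes 1 dB over, giving -22 dBFS.
Stage 2: 15 dB above -37 dBFS, reduced 10:1 to 1.5 dB above → -35.5 dBFS.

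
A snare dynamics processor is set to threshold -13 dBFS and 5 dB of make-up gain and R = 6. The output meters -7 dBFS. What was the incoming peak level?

Before make-up, the level was -7 − 5 = -12 dBFS.
Post-compression overshoot = -12 − (-13) = 1 dB.
Undo the ratio: input overshoot = 1 × 6 = 6 dB, giving input = -7 dBFS.

-7 dBFS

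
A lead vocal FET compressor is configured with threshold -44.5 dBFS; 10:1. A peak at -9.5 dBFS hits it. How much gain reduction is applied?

31.5 dB

The signal is 35 dB above threshold.
At 10:1, output sits 35/10 = 3.5 dB above threshold.
GR = overshoot in − overshoot out = 35 − 3.5 = 31.5 dB.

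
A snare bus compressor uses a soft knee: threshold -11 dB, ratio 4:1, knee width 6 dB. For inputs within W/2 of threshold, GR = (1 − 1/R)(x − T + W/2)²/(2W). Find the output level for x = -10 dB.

-11 dB

x − T + W/2 = -10 − (-11) + 3 = 4.
GR = (1 − 1/4) × 4² / 12 = 0.75 × 16 / 12 = 1 dB.
Output = -10 − 1 = -11 dB.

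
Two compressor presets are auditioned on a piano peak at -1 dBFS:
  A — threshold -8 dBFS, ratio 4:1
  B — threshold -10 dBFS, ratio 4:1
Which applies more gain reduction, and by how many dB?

A: 7 dB over, compressed to 1.75 dB over, so 5.25 dB of GR.
B: 9 dB over, compressed to 2.25 dB over, so 6.75 dB of GR.
B applies 1.5 dB more gain reduction.

B, by 1.5 dB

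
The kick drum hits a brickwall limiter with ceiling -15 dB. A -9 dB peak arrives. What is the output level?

At ∞:1, everything above -15 dB is held at the ceiling.

-15 dB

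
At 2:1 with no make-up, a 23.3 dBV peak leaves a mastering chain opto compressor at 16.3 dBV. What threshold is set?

9.3 dBV

Let T be the threshold. Output overshoot = (input overshoot)/R, so 16.3 − T = (23.3 − T)/2.
2·(16.3 − T) = 23.3 − T → 1·T = 32.6 − 23.3 = 9.3.
T = 9.3/1 = 9.3 dBV.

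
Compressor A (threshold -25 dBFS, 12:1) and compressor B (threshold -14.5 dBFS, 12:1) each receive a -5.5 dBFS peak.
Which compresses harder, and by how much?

A, by 9.625 dB

A: 19.5 dB over, compressed to 1.625 dB over, so 17.875 dB of GR.
B: 9 dB over, compressed to 0.75 dB over, so 8.25 dB of GR.
A reduces 9.625 dB more.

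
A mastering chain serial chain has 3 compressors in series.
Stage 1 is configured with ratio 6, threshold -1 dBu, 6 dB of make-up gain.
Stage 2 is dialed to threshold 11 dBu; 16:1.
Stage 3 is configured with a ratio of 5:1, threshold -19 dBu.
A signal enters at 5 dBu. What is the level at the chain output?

Stage 1: 6 dB above -1 dBu, reduced 6:1 to 1 dB above → 0 dBu; +6 dB make-up → 6 dBu.
Stage 2: below threshold (6 ≤ 11); passes unchanged; output 6 dBu.
Stage 3: 6 dBu is 25 dB over -19 dBu; at 5:1 that becomes 5 dB over, giving -14 dBu.

-14 dBu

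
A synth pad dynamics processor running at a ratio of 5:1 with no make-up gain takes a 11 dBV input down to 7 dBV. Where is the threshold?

Let T be the threshold. Output overshoot = (input overshoot)/R, so 7 − T = (11 − T)/5.
5·(7 − T) = 11 − T → 4·T = 35 − 11 = 24.
T = 24/4 = 6 dBV.

6 dBV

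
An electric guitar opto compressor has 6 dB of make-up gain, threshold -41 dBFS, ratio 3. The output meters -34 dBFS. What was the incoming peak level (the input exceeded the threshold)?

Remove make-up: -34 − 6 = -40 dBFS.
The compressed level sits -40 − (-41) = 1 dB over threshold.
Before 3:1 compression the overshoot was 1 × 3 = 3 dB, so input = -41 + 3 = -38 dBFS.

-38 dBFS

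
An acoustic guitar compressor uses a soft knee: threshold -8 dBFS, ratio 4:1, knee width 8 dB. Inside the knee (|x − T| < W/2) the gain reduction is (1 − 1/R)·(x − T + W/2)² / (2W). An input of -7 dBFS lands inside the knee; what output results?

-8.171875 dBFS

x − T + W/2 = -7 − (-8) + 4 = 5.
GR = (1 − 1/4) × 5² / 16 = 0.75 × 25 / 16 = 1.171875 dB.
Output = -7 − 1.171875 = -8.171875 dBFS.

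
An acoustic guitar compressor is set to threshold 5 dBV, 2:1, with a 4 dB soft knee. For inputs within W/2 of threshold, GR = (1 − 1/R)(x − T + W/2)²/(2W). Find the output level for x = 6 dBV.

5.4375 dBV

x − T + W/2 = 6 − 5 + 2 = 3.
GR = (1 − 1/2) × 3² / 8 = 0.5 × 9 / 8 = 0.5625 dB.
Output = 6 − 0.5625 = 5.4375 dBV.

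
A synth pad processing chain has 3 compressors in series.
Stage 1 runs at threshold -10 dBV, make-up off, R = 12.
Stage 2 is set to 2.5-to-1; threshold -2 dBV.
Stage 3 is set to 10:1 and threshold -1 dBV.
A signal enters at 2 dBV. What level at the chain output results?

Stage 1: 12 dB above -10 dBV, reduced 12:1 to 1 dB above → -9 dBV.
Stage 2: below threshold (-9 ≤ -2); passes unchanged; output -9 dBV.
Stage 3: -9 dBV ≤ -1 dBV, so stage 3 doesn't engage; output -9 dBV.

-9 dBV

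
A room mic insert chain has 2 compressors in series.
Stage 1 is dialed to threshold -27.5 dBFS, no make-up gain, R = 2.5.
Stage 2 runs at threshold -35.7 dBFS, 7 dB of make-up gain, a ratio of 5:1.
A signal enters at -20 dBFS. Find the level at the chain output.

-26.46 dBFS

Stage 1: overshoot 7.5 dB → 7.5/2.5 = 3 dB → -24.5 dBFS.
Stage 2: -24.5 dBFS is 11.2 dB over -35.7 dBFS; at 5:1 that becomes 2.24 dB over, giving -33.46 dBFS; +7 dB make-up → -26.46 dBFS.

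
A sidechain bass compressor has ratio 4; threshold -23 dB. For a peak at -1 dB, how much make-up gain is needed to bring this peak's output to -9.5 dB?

Without make-up, output = threshold + overshoot/4 = -23 + 5.5 = -17.5 dB.
Gap to target: 8 dB.

8 dB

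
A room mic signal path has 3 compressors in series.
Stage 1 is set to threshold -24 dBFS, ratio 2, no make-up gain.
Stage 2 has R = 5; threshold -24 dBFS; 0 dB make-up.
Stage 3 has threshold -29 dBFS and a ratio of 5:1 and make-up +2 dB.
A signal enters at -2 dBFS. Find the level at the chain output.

-25.56 dBFS

Stage 1: overshoot 22 dB → 22/2 = 11 dB → -13 dBFS.
Stage 2: 11 dB above -24 dBFS, reduced 5:1 to 2.2 dB above → -21.8 dBFS.
Stage 3: -21.8 dBFS is 7.2 dB over -29 dBFS; at 5:1 that becomes 1.44 dB over, giving -27.56 dBFS; +2 dB make-up → -25.56 dBFS.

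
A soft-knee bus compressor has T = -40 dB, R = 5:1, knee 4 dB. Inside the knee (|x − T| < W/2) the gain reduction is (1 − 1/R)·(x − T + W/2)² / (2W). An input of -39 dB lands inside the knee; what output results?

-39.9 dB

x − T + W/2 = -39 − (-40) + 2 = 3.
GR = (1 − 1/5) × 3² / 8 = 0.8 × 9 / 8 = 0.9 dB.
Output = -39 − 0.9 = -39.9 dB.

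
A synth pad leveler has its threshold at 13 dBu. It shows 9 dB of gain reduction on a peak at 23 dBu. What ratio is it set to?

Input overshoot = 23 − 13 = 10 dB.
Output overshoot = 10 − 9 = 1 dB.
Ratio = input overshoot / output overshoot = 10 / 1 = 10.

10:1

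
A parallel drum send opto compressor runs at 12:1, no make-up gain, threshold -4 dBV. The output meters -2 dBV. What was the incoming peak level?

20 dBV

Post-compression overshoot = -2 − (-4) = 2 dB.
Before 12:1 compression the overshoot was 2 × 12 = 24 dB, so input = -4 + 24 = 20 dBV.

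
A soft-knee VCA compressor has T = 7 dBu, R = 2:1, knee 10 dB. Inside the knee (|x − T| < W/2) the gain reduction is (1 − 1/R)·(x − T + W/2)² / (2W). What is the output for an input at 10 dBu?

8.4 dBu

x − T + W/2 = 10 − 7 + 5 = 8.
GR = (1 − 1/2) × 8² / 20 = 0.5 × 64 / 20 = 1.6 dB.
Output = 10 − 1.6 = 8.4 dBu.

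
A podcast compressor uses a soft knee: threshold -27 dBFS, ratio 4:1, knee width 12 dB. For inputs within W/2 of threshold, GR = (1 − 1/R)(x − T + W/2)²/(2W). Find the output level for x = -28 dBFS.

-28.78125 dBFS

x − T + W/2 = -28 − (-27) + 6 = 5.
GR = (1 − 1/4) × 5² / 24 = 0.75 × 25 / 24 = 0.78125 dB.
Output = -28 − 0.78125 = -28.78125 dBFS.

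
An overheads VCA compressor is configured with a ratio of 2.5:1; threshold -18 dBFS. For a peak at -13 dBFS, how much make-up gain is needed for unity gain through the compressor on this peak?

Without make-up, output = threshold + overshoot/2.5 = -18 + 2 = -16 dBFS.
Gap to target: 3 dB.

3 dB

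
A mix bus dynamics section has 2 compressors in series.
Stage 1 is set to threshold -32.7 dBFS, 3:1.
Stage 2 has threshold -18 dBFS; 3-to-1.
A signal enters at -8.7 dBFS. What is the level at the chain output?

-24.7 dBFS

Stage 1: -8.7 dBFS is 24 dB over -32.7 dBFS; at 3:1 that becomes 8 dB over, giving -24.7 dBFS.
Stage 2: below threshold (-24.7 ≤ -18); passes unchanged; output -24.7 dBFS.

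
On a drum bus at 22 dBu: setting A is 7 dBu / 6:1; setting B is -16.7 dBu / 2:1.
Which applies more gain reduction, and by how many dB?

B, by 6.85 dB

A: 15 dB over, compressed to 2.5 dB over, so 12.5 dB of GR.
B: 38.7 dB over, compressed to 19.35 dB over, so 19.35 dB of GR.
B applies 6.85 dB more gain reduction.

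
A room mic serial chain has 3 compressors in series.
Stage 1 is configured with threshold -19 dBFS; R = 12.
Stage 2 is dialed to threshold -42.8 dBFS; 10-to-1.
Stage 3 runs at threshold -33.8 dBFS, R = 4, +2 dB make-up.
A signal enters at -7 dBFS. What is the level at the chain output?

Stage 1: overshoot 12 dB → 12/12 = 1 dB → -18 dBFS.
Stage 2: overshoot 24.8 dB → 24.8/10 = 2.48 dB → -40.32 dBFS.
Stage 3: -40.32 dBFS ≤ -33.8 dBFS, so stage 3 doesn't engage; make-up brings it to -38.32 dBFS.

-38.32 dBFS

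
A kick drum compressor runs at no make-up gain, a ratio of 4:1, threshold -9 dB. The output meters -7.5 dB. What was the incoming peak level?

The compressed level sits -7.5 − (-9) = 1.5 dB over threshold.
Before 4:1 compression the overshoot was 1.5 × 4 = 6 dB, so input = -9 + 6 = -3 dB.

-3 dB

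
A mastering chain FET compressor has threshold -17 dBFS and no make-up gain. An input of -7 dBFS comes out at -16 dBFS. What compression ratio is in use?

10:1

Input overshoot = -7 − (-17) = 10 dB; output overshoot = -16 − (-17) = 1 dB.
Ratio = 10 / 1 = 10.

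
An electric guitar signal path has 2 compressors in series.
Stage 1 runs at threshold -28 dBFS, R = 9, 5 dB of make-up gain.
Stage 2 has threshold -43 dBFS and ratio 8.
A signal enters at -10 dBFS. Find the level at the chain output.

-40.25 dBFS

Stage 1: overshoot 18 dB → 18/9 = 2 dB → -26 dBFS; +5 dB make-up → -21 dBFS.
Stage 2: -21 dBFS is 22 dB over -43 dBFS; at 8:1 that becomes 2.75 dB over, giving -40.25 dBFS.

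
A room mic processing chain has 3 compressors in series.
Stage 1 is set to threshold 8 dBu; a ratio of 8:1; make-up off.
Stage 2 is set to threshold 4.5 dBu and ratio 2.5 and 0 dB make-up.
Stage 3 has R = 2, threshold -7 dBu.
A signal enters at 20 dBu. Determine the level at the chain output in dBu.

Stage 1: 20 dBu is 12 dB over 8 dBu; at 8:1 that becomes 1.5 dB over, giving 9.5 dBu.
Stage 2: overshoot 5 dB → 5/2.5 = 2 dB → 6.5 dBu.
Stage 3: overshoot 13.5 dB → 13.5/2 = 6.75 dB → -0.25 dBu.

-0.25 dBu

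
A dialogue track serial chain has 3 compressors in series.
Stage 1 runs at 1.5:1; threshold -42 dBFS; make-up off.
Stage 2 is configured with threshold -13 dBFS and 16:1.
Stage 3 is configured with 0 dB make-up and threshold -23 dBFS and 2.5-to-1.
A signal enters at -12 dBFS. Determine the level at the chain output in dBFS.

-22.6 dBFS

Stage 1: 30 dB above -42 dBFS, reduced 1.5:1 to 20 dB above → -22 dBFS.
Stage 2: -22 dBFS ≤ -13 dBFS, so stage 2 doesn't engage; output -22 dBFS.
Stage 3: overshoot 1 dB → 1/2.5 = 0.4 dB → -22.6 dBFS.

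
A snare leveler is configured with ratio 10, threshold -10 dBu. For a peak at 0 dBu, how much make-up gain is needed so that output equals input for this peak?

Without make-up, output = threshold + overshoot/10 = -10 + 1 = -9 dBu.
Gap to target: 9 dB.

9 dB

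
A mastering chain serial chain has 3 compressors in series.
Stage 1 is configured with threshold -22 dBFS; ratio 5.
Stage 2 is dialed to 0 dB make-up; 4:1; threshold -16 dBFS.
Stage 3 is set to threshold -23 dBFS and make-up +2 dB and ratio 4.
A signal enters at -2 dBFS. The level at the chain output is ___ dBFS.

-19.75 dBFS

Stage 1: -2 dBFS is 20 dB over -22 dBFS; at 5:1 that becomes 4 dB over, giving -18 dBFS.
Stage 2: below threshold (-18 ≤ -16); passes unchanged; output -18 dBFS.
Stage 3: 5 dB above -23 dBFS, reduced 4:1 to 1.25 dB above → -21.75 dBFS; +2 dB make-up → -19.75 dBFS.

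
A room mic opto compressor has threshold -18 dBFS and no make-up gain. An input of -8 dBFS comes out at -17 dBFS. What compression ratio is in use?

Input overshoot = -8 − (-18) = 10 dB; output overshoot = -17 − (-18) = 1 dB.
Ratio = 10 / 1 = 10.

10:1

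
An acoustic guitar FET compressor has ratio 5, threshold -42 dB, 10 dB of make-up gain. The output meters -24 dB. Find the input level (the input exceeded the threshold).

Remove make-up: -24 − 10 = -34 dB.
Post-compression overshoot = -34 − (-42) = 8 dB.
Before 5:1 compression the overshoot was 8 × 5 = 40 dB, so input = -42 + 40 = -2 dB.

-2 dB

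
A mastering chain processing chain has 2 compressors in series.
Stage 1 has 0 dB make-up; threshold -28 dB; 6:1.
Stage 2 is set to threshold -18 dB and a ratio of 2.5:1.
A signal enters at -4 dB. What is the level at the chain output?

Stage 1: -4 dB is 24 dB over -28 dB; at 6:1 that becomes 4 dB over, giving -24 dB.
Stage 2: -24 dB ≤ -18 dB, so stage 2 doesn't engage; output -24 dB.

-24 dB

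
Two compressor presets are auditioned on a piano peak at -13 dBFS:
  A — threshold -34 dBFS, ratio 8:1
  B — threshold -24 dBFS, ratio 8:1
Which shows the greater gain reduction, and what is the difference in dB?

A, by 8.75 dB

A: GR = 21 − 21/8 = 18.375 dB.
B: GR = 11 − 11/8 = 9.625 dB.
A reduces 8.75 dB more.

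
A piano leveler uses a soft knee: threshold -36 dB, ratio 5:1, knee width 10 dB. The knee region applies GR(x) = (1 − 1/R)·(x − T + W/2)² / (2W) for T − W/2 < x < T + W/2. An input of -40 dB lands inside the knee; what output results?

x − T + W/2 = -40 − (-36) + 5 = 1.
GR = (1 − 1/5) × 1² / 20 = 0.8 × 1 / 20 = 0.04 dB.
Output = -40 − 0.04 = -40.04 dB.

-40.04 dB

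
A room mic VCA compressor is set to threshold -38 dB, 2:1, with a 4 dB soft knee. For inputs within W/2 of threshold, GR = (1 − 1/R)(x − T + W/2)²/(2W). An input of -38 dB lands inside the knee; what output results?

-38.25 dB

x − T + W/2 = -38 − (-38) + 2 = 2.
GR = (1 − 1/2) × 2² / 8 = 0.5 × 4 / 8 = 0.25 dB.
Output = -38 − 0.25 = -38.25 dB.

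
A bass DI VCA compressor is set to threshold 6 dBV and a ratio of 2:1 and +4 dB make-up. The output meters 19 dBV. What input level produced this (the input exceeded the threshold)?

24 dBV

Before make-up, the level was 19 − 4 = 15 dBV.
That's 9 dB above the 6 dBV threshold.
Undo the ratio: input overshoot = 9 × 2 = 18 dB, giving input = 24 dBV.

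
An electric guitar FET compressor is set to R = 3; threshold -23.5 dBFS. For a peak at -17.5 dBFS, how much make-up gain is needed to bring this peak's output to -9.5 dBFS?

Without make-up, output = threshold + overshoot/3 = -23.5 + 2 = -21.5 dBFS.
Gap to target: 12 dB.

12 dB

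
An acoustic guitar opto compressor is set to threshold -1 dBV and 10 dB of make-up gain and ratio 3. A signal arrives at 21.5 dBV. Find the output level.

16.5 dBV

The input is 22.5 dB above the -1 dBV threshold.
At 3:1 the overshoot is divided by 3, leaving 7.5 dB above threshold.
So the level is -1 + 7.5 = 6.5 dBV; make-up adds 10 dB, giving 16.5 dBV.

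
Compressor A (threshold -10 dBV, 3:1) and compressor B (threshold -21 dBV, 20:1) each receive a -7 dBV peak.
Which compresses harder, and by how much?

B, by 11.3 dB

A: overshoot 3 dB → output overshoot 1 dB → GR 2 dB.
B: overshoot 14 dB → output overshoot 0.7 dB → GR 13.3 dB.
B reduces 11.3 dB more.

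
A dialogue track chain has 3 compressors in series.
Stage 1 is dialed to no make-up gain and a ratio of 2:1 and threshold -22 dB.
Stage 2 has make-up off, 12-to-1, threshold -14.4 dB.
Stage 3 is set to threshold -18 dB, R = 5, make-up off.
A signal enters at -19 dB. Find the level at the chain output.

-20.5 dB

Stage 1: overshoot 3 dB → 3/2 = 1.5 dB → -20.5 dB.
Stage 2: -20.5 dB ≤ -14.4 dB, so stage 2 doesn't engage; output -20.5 dB.
Stage 3: -20.5 dB is at or below the -18 dB threshold — no compression; output -20.5 dB.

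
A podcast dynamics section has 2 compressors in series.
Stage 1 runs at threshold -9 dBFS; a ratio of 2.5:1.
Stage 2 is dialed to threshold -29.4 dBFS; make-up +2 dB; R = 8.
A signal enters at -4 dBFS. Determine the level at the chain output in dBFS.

Stage 1: -4 dBFS is 5 dB over -9 dBFS; at 2.5:1 that becomes 2 dB over, giving -7 dBFS.
Stage 2: -7 dBFS is 22.4 dB over -29.4 dBFS; at 8:1 that becomes 2.8 dB over, giving -26.6 dBFS; +2 dB make-up → -24.6 dBFS.

-24.6 dBFS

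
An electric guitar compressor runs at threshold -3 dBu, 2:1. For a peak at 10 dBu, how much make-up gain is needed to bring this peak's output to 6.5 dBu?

Overshoot 13 dB → 13/2 = 6.5 dB after compression, so the compressed level is -3 + 6.5 = 3.5 dBu.
Make-up = target − compressed = 6.5 − 3.5 = 3 dB.

3 dB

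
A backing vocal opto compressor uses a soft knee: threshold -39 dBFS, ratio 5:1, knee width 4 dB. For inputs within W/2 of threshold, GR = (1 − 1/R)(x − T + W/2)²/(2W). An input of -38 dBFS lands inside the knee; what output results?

-38.9 dBFS

x − T + W/2 = -38 − (-39) + 2 = 3.
GR = (1 − 1/5) × 3² / 8 = 0.8 × 9 / 8 = 0.9 dB.
Output = -38 − 0.9 = -38.9 dBFS.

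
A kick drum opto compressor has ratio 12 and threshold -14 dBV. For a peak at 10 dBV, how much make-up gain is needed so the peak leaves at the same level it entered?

22 dB

Overshoot 24 dB → 24/12 = 2 dB after compression, so the compressed level is -14 + 2 = -12 dBV.
Make-up = target − compressed = 10 − (-12) = 22 dB.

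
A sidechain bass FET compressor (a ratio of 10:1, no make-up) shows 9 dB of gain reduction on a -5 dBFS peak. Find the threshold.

Input is 10 dB above T (since output overshoot × R = input overshoot: (-14 − T)·10 = -5 − T gives T = -15 dBFS).
Check: -15 + (-5 − (-15))/10 = -15 + 1 = -14 dBFS. ✓

-15 dBFS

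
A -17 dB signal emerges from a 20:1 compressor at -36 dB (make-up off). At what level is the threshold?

Let T be the threshold. Output overshoot = (input overshoot)/R, so -36 − T = (-17 − T)/20.
20·(-36 − T) = -17 − T → 19·T = -720 − (-17) = -703.
T = -703/19 = -37 dB.

-37 dB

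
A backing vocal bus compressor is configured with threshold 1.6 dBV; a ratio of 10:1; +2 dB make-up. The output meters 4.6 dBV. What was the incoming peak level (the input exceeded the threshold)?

11.6 dBV

Remove make-up: 4.6 − 2 = 2.6 dBV.
Post-compression overshoot = 2.6 − 1.6 = 1 dB.
Undo the ratio: input overshoot = 1 × 10 = 10 dB, giving input = 11.6 dBV.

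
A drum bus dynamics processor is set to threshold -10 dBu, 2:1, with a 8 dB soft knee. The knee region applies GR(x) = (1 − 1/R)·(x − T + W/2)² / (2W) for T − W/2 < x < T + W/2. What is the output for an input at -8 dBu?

x − T + W/2 = -8 − (-10) + 4 = 6.
GR = (1 − 1/2) × 6² / 16 = 0.5 × 36 / 16 = 1.125 dB.
Output = -8 − 1.125 = -9.125 dBu.

-9.125 dBu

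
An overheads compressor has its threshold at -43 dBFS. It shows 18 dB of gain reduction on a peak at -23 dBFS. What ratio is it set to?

Input overshoot = -23 − (-43) = 20 dB.
Output overshoot = 20 − 18 = 2 dB.
Ratio = input overshoot / output overshoot = 20 / 2 = 10.

10:1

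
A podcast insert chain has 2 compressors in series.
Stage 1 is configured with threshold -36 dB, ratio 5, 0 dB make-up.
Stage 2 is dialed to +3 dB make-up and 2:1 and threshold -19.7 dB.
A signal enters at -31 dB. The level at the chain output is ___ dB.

Stage 1: 5 dB above -36 dB, reduced 5:1 to 1 dB above → -35 dB.
Stage 2: below threshold (-35 ≤ -19.7); passes unchanged; make-up brings it to -32 dB.

-32 dB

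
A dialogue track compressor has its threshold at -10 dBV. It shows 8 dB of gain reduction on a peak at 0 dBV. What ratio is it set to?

5:1

Input overshoot = 0 − (-10) = 10 dB.
Output overshoot = 10 − 8 = 2 dB.
Ratio = input overshoot / output overshoot = 10 / 2 = 5.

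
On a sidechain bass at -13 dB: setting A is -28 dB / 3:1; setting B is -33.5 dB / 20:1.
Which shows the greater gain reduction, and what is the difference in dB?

A: GR = 15 − 15/3 = 10 dB.
B: GR = 20.5 − 20.5/20 = 19.475 dB.
B reduces 9.475 dB more.

B, by 9.475 dB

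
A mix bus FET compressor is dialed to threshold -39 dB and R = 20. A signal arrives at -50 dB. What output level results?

-50 dB is 11 dB below the -39 dB threshold, so no gain reduction is applied.
Output = input = -50 dB.

-50 dB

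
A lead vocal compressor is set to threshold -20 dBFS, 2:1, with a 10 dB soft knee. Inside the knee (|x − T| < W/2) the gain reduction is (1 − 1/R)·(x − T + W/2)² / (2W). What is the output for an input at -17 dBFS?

-18.6 dBFS

x − T + W/2 = -17 − (-20) + 5 = 8.
GR = (1 − 1/2) × 8² / 20 = 0.5 × 64 / 20 = 1.6 dB.
Output = -17 − 1.6 = -18.6 dBFS.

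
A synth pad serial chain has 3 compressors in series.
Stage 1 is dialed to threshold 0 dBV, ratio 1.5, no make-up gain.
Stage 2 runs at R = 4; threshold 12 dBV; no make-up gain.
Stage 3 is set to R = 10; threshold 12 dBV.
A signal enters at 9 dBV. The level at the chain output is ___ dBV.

Stage 1: overshoot 9 dB → 9/1.5 = 6 dB → 6 dBV.
Stage 2: below threshold (6 ≤ 12); passes unchanged; output 6 dBV.
Stage 3: 6 dBV ≤ 12 dBV, so stage 3 doesn't engage; output 6 dBV.

6 dBV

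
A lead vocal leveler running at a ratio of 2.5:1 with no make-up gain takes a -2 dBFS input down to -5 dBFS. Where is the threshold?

Gain reduction = -2 − (-5) = 3 dB; output overshoot = GR / (R − 1) = 3 / 1.5 = 2 dB.
Threshold = output − output overshoot = -5 − 2 = -7 dBFS.

-7 dBFS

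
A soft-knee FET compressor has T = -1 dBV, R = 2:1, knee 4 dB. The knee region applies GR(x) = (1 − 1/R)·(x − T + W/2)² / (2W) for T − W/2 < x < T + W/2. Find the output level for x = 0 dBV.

x − T + W/2 = 0 − (-1) + 2 = 3.
GR = (1 − 1/2) × 3² / 8 = 0.5 × 9 / 8 = 0.5625 dB.
Output = 0 − 0.5625 = -0.5625 dBV.

-0.5625 dBV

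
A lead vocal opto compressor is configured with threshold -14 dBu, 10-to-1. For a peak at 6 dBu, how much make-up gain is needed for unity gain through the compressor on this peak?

The peak compresses to -14 + 20/10 = -12 dBu.
To reach 6 dBu requires 6 − (-12) = 18 dB of make-up.

18 dB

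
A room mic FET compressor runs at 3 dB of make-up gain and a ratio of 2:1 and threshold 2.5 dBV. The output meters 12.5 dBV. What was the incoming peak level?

Stripping the +3 dB make-up gives 9.5 dBV at the gain stage.
That's 7 dB above the 2.5 dBV threshold.
Undo the ratio: input overshoot = 7 × 2 = 14 dB, giving input = 16.5 dBV.

16.5 dBV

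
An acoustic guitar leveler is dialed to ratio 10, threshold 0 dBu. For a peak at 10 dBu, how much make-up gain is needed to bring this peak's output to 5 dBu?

Without make-up, output = threshold + overshoot/10 = 0 + 1 = 1 dBu.
Gap to target: 4 dB.

4 dB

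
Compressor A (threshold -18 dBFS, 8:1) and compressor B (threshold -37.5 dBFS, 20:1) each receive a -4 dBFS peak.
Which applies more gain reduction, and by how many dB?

B, by 19.575 dB

A: GR = 14 − 14/8 = 12.25 dB.
B: GR = 33.5 − 33.5/20 = 31.825 dB.
B applies 19.575 dB more gain reduction.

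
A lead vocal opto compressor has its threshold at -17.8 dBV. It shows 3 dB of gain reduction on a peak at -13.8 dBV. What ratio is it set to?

Input overshoot = -13.8 − (-17.8) = 4 dB.
Output overshoot = 4 − 3 = 1 dB.
Ratio = input overshoot / output overshoot = 4 / 1 = 4.

4:1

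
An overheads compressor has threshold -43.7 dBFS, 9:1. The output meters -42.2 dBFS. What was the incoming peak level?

-30.2 dBFS

The compressed level sits -42.2 − (-43.7) = 1.5 dB over threshold.
Input overshoot = R × output overshoot = 13.5 dB → input = -43.7 + 13.5 = -30.2 dBFS.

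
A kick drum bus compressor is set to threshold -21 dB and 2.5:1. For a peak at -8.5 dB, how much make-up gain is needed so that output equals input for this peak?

Overshoot 12.5 dB → 12.5/2.5 = 5 dB after compression, so the compressed level is -21 + 5 = -16 dB.
Make-up = target − compressed = -8.5 − (-16) = 7.5 dB.

7.5 dB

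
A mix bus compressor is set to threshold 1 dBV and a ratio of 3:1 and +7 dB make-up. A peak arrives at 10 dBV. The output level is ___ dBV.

The input is 9 dB above the 1 dBV threshold.
The 9 dB excess becomes 3 dB after 3:1 reduction.
So the level is 1 + 3 = 4 dBV; make-up adds 7 dB, giving 11 dBV.

11 dBV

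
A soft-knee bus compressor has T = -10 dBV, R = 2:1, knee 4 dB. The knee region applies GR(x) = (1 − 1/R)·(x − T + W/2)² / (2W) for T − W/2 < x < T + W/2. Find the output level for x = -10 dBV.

-10.25 dBV

x − T + W/2 = -10 − (-10) + 2 = 2.
GR = (1 − 1/2) × 2² / 8 = 0.5 × 4 / 8 = 0.25 dB.
Output = -10 − 0.25 = -10.25 dBV.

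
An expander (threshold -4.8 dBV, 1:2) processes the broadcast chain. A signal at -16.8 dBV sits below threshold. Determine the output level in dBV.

Undershoot = (-4.8) − (-16.8) = 12 dB.
At 1:2, that expands to 24 dB under threshold.
Output = -4.8 − 24 = -28.8 dBV.

-28.8 dBV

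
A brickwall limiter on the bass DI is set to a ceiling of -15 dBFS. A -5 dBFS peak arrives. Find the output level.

At ∞:1, everything above -15 dBFS is held at the ceiling.

-15 dBFS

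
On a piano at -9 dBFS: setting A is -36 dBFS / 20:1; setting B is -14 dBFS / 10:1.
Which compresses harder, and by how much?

A, by 21.15 dB

A: 27 dB over, compressed to 1.35 dB over, so 25.65 dB of GR.
B: 5 dB over, compressed to 0.5 dB over, so 4.5 dB of GR.
A applies 21.15 dB more gain reduction.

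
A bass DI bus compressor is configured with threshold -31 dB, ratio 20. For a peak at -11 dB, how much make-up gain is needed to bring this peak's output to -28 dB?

2 dB

The peak compresses to -31 + 20/20 = -30 dB.
To reach -28 dB requires -28 − (-30) = 2 dB of make-up.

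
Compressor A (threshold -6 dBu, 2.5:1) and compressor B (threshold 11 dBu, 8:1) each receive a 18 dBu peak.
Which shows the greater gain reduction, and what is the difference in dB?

A: GR = 24 − 24/2.5 = 14.4 dB.
B: GR = 7 − 7/8 = 6.125 dB.
A reduces 8.275 dB more.

A, by 8.275 dB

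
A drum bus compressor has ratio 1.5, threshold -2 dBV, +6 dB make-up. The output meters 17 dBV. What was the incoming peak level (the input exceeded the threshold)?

Remove make-up: 17 − 6 = 11 dBV.
Post-compression overshoot = 11 − (-2) = 13 dB.
Undo the ratio: input overshoot = 13 × 1.5 = 19.5 dB, giving input = 17.5 dBV.

17.5 dBV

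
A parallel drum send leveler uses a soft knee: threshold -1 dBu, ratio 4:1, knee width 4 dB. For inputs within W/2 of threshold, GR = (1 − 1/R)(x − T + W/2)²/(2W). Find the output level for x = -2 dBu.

x − T + W/2 = -2 − (-1) + 2 = 1.
GR = (1 − 1/4) × 1² / 8 = 0.75 × 1 / 8 = 0.09375 dB.
Output = -2 − 0.09375 = -2.09375 dBu.

-2.09375 dBu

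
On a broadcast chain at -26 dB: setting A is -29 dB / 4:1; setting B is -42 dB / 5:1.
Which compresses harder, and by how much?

B, by 10.55 dB

A: overshoot 3 dB → output overshoot 0.75 dB → GR 2.25 dB.
B: overshoot 16 dB → output overshoot 3.2 dB → GR 12.8 dB.
Difference: 10.55 dB in favour of B.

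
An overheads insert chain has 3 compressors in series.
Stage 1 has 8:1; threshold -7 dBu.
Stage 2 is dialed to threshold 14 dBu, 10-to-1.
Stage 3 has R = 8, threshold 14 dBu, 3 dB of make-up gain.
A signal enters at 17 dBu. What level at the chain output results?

Stage 1: overshoot 24 dB → 24/8 = 3 dB → -4 dBu.
Stage 2: -4 dBu is at or below the 14 dBu threshold — no compression; output -4 dBu.
Stage 3: -4 dBu is at or below the 14 dBu threshold — no compression; make-up brings it to -1 dBu.

-1 dBu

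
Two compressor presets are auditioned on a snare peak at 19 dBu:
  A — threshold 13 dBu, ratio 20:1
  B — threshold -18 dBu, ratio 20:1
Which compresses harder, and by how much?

B, by 29.45 dB

A: overshoot 6 dB → output overshoot 0.3 dB → GR 5.7 dB.
B: overshoot 37 dB → output overshoot 1.85 dB → GR 35.15 dB.
Difference: 29.45 dB in favour of B.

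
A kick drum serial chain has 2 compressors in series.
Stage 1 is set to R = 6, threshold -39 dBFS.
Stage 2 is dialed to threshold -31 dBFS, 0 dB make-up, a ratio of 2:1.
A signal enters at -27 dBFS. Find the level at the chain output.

Stage 1: 12 dB above -39 dBFS, reduced 6:1 to 2 dB above → -37 dBFS.
Stage 2: -37 dBFS ≤ -31 dBFS, so stage 2 doesn't engage; output -37 dBFS.

-37 dBFS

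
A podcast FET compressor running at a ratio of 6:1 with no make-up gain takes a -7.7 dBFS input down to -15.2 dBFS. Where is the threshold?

Let T be the threshold. Output overshoot = (input overshoot)/R, so -15.2 − T = (-7.7 − T)/6.
6·(-15.2 − T) = -7.7 − T → 5·T = -91.2 − (-7.7) = -83.5.
T = -83.5/5 = -16.7 dBFS.

-16.7 dBFS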